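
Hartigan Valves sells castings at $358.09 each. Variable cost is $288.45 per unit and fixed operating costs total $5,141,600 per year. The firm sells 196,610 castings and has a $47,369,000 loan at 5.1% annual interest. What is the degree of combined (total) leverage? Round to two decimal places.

At 196,610 units, contribution = 196,610 × $69.64 = $13,691,920.40.
Subtracting fixed costs: EBIT = $13,691,920.40 − $5,141,600 = $8,550,320.40. Interest = $2,415,819.00.
DOL = $13,691,920.40 ÷ $8,550,320.40 = 1.6013; DFL = $8,550,320.40 ÷ $6,134,501.40 = 1.3938.
DCL = DOL × DFL = 1.6013 × 1.3938 = 2.2319.

2.23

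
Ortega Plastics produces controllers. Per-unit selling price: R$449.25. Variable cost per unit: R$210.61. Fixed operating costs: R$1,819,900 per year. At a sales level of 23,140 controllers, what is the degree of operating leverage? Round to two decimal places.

At 23,140 units, contribution = 23,140 × R$238.64 = R$5,522,129.60.
Operating income = contribution − fixed costs = R$5,522,129.60 − R$1,819,900 = R$3,702,229.60.
So DOL = total CM / EBIT = R$5,522,129.60 / R$3,702,229.60 = 1.4916.

1.49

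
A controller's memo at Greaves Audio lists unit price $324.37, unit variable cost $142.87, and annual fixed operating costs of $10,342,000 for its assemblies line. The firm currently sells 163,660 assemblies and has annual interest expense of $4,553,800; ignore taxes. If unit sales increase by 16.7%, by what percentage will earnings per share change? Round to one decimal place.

At 163,660 units, contribution = 163,660 × $181.50 = $29,704,290.00.
Operating income = contribution − fixed costs = $29,704,290.00 − $10,342,000 = $19,362,290.00.
After interest of $4,553,800.00, pre-tax earnings = $14,808,490.00.
DCL = total CM / (EBIT − I) = $29,704,290.00 / $14,808,490.00 = 2.0059.
%ΔEPS = DCL × %ΔSales = 2.0059 × +16.7% = +33.5%.

+33.5%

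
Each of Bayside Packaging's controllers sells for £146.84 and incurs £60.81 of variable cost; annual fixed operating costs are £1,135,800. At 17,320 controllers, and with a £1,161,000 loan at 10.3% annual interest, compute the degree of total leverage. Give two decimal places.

6.35

At 17,320 units, contribution = 17,320 × £86.03 = £1,490,039.60.
EBIT = £1,490,039.60 − £1,135,800 = £354,239.60. Interest = £119,583.00, so EBIT − I = £234,656.60.
Degree of total leverage = total CM / (EBIT − interest) = £1,490,039.60 / £234,656.60 = 6.3499.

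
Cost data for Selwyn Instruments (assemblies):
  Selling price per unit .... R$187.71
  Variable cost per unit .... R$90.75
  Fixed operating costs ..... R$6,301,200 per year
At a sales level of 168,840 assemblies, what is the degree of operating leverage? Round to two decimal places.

1.63

Total contribution margin = 168,840 × R$96.96 = R$16,370,726.40.
EBIT = R$16,370,726.40 − R$6,301,200 = R$10,069,526.40.
Degree of operating leverage = R$16,370,726.40 / R$10,069,526.40 = 1.6258.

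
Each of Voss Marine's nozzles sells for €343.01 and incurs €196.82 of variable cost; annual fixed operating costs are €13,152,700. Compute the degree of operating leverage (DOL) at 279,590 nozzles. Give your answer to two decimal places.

1.47

Total contribution margin = 279,590 × €146.19 = €40,873,262.10.
Operating income = contribution − fixed costs = €40,873,262.10 − €13,152,700 = €27,720,562.10.
DOL = contribution ÷ EBIT = €40,873,262.10 ÷ €27,720,562.10 = 1.4745.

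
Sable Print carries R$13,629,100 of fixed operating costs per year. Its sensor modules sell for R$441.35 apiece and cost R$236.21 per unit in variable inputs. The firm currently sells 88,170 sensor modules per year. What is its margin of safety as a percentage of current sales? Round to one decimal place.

24.6%

Each unit contributes R$441.35 − R$236.21 = R$205.14. Break-even units = R$13,629,100 ÷ R$205.14 = 66,438.04; break-even revenue = 66,438.04 × R$441.35 = R$29,322,429.97.
Current sales = 88,170 × R$441.35 = R$38,913,829.50.
Margin of safety = (R$38,913,829.50 − R$29,322,429.97) ÷ R$38,913,829.50 = 24.6%.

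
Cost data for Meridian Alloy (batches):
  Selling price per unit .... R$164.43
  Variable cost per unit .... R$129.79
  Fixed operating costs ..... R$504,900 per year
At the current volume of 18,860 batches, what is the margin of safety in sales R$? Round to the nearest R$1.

R$704,478

Contribution margin per unit = R$164.43 − R$129.79 = R$34.64. Break-even units = R$504,900 ÷ R$34.64 = 14,575.64; break-even revenue = 14,575.64 × R$164.43 = R$2,396,671.68.
Current sales = 18,860 × R$164.43 = R$3,101,149.80.
Margin of safety = R$3,101,149.80 − R$2,396,671.68 = R$704,478.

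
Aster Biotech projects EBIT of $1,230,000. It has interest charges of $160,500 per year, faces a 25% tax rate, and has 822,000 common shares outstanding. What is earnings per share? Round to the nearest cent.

Interest = $160,500.00, so EBT = $1,230,000 − $160,500.00 = $1,069,500.00.
After tax at 25%: net income = $1,069,500.00 × 0.75 = $802,125.00.
Per share: $802,125.00 / 822,000 shares = $0.98.

$0.98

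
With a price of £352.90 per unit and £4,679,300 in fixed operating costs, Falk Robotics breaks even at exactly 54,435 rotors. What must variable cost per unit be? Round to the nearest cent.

At break-even, FC = Q × (P − VC), so P − VC = £4,679,300 ÷ 54,435 = £85.9612.
Hence VC = price − CM = £352.90 − £85.9612 = £266.94.

£266.94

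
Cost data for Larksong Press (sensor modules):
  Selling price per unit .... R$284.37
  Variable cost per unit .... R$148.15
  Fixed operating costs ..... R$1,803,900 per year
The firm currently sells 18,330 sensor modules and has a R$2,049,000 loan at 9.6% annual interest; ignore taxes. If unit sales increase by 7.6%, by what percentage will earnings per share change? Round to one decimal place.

+38.2%

Total contribution margin = 18,330 × R$136.22 = R$2,496,912.60.
Operating income = contribution − fixed costs = R$2,496,912.60 − R$1,803,900 = R$693,012.60.
Interest = R$196,704.00, so EBIT − I = R$496,308.60.
DCL = total CM / (EBIT − I) = R$2,496,912.60 / R$496,308.60 = 5.0310.
%ΔEPS = DCL × %ΔSales = 5.0310 × +7.6% = +38.2%.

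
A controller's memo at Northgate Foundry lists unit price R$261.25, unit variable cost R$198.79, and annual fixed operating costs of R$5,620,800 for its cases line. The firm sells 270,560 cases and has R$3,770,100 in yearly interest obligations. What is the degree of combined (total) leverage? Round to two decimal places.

Total contribution margin = 270,560 × R$62.46 = R$16,899,177.60.
EBIT = R$16,899,177.60 − R$5,620,800 = R$11,278,377.60. Interest = R$3,770,100.00.
DOL = R$16,899,177.60 ÷ R$11,278,377.60 = 1.4984; DFL = R$11,278,377.60 ÷ R$7,508,277.60 = 1.5021.
DCL = DOL × DFL = 1.4984 × 1.5021 = 2.2507.

2.25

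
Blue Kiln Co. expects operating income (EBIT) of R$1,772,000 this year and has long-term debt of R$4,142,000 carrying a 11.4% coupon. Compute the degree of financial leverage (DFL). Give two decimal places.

Interest = R$472,188.00.
DFL = EBIT ÷ (EBIT − I) = R$1,772,000 ÷ (R$1,772,000 − R$472,188.00) = R$1,772,000 ÷ R$1,299,812.00 = 1.3633.

1.36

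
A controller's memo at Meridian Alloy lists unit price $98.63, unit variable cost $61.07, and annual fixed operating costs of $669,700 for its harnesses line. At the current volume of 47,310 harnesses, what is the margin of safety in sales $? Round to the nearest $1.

Contribution margin per unit = $98.63 − $61.07 = $37.56. Break-even units = $669,700 ÷ $37.56 = 17,830.14; break-even revenue = 17,830.14 × $98.63 = $1,758,586.55.
Actual sales revenue = 47,310 × $98.63 = $4,666,185.30.
Margin of safety = $4,666,185.30 − $1,758,586.55 = $2,907,599.

$2,907,599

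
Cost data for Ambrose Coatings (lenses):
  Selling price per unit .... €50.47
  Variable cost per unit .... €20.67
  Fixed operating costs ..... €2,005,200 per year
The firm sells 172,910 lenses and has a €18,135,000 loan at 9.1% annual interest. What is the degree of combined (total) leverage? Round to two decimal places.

3.44

At 172,910 units, contribution = 172,910 × €29.80 = €5,152,718.00.
Operating income = contribution − fixed costs = €5,152,718.00 − €2,005,200 = €3,147,518.00. Interest = €1,650,285.00.
DOL = €5,152,718.00 ÷ €3,147,518.00 = 1.6371; DFL = €3,147,518.00 ÷ €1,497,233.00 = 2.1022.
DCL = DOL × DFL = 1.6371 × 2.1022 = 3.4415.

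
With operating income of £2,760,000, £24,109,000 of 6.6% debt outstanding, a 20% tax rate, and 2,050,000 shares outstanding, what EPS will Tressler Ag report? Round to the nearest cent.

£0.46

Interest = £1,591,194.00, so EBT = £2,760,000 − £1,591,194.00 = £1,168,806.00.
After tax at 20%: net income = £1,168,806.00 × 0.80 = £935,044.80.
EPS = £935,044.80 ÷ 2,050,000 = £0.46.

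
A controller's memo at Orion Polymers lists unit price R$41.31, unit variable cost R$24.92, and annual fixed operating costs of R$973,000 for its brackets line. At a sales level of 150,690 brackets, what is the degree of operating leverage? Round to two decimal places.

Total contribution margin = 150,690 × R$16.39 = R$2,469,809.10.
EBIT = R$2,469,809.10 − R$973,000 = R$1,496,809.10.
Degree of operating leverage = R$2,469,809.10 / R$1,496,809.10 = 1.6500.

1.65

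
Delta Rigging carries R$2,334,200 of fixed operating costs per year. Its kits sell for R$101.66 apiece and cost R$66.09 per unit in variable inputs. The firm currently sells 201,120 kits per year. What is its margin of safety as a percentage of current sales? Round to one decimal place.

Each unit contributes R$101.66 − R$66.09 = R$35.57. Break-even units = R$2,334,200 ÷ R$35.57 = 65,622.72; break-even revenue = 65,622.72 × R$101.66 = R$6,671,205.29.
Actual sales revenue = 201,120 × R$101.66 = R$20,445,859.20.
Margin of safety = (R$20,445,859.20 − R$6,671,205.29) ÷ R$20,445,859.20 = 67.4%.

67.4%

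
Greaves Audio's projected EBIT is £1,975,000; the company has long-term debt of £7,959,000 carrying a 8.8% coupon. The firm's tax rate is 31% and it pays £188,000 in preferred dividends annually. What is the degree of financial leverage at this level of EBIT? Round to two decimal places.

1.97

Interest = £700,392.00.
Preferred dividends grossed up pre-tax: £188,000 / (1 − 0.31) = £272,463.77.
DFL = EBIT ÷ [EBIT − I − D_p/(1−t)] = £1,975,000 ÷ [£1,975,000 − £700,392.00 − £272,463.77] = £1,975,000 ÷ £1,002,144.23 = 1.9708.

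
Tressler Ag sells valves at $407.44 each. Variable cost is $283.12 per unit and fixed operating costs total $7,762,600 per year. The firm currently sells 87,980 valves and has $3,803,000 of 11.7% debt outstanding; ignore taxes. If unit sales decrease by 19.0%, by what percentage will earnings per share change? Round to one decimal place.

Total contribution margin = 87,980 × $124.32 = $10,937,673.60.
Operating income = contribution − fixed costs = $10,937,673.60 − $7,762,600 = $3,175,073.60.
After interest of $444,951.00, pre-tax earnings = $2,730,122.60.
Degree of combined leverage = contribution ÷ (EBIT − I) = $10,937,673.60 ÷ $2,730,122.60 = 4.0063.
EPS therefore changes by 4.0063 × (-19.0%) = -76.1%.

-76.1%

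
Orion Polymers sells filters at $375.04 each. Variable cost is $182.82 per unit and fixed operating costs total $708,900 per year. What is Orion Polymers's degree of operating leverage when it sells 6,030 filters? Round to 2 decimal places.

2.57

Contribution at this volume is 6,030 × $192.22 = $1,159,086.60.
Operating income = contribution − fixed costs = $1,159,086.60 − $708,900 = $450,186.60.
Degree of operating leverage = $1,159,086.60 / $450,186.60 = 2.5747.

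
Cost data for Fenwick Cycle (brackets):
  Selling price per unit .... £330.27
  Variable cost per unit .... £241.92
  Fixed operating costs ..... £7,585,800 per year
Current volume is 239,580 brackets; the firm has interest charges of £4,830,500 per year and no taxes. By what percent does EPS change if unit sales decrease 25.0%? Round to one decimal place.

At 239,580 units, contribution = 239,580 × £88.35 = £21,166,893.00.
EBIT = £21,166,893.00 − £7,585,800 = £13,581,093.00.
Interest = £4,830,500.00, so EBIT − I = £8,750,593.00.
DCL = total CM / (EBIT − I) = £21,166,893.00 / £8,750,593.00 = 2.4189.
%ΔEPS = DCL × %ΔSales = 2.4189 × -25.0% = -60.5%.

-60.5%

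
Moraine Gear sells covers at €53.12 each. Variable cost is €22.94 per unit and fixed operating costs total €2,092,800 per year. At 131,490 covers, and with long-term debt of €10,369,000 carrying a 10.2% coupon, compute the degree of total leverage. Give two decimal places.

4.85

Contribution at this volume is 131,490 × €30.18 = €3,968,368.20.
EBIT = €3,968,368.20 − €2,092,800 = €1,875,568.20. Interest = €1,057,638.00, so EBIT − I = €817,930.20.
DCL = contribution ÷ (EBIT − I) = €3,968,368.20 ÷ €817,930.20 = 4.8517.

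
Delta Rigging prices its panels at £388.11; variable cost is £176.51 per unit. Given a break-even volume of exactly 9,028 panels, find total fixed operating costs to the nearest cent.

Contribution margin per unit = £388.11 − £176.51 = £211.60.
Since BE = FC / CM, FC = 9,028 × £211.60 = £1,910,324.80.

£1,910,324.80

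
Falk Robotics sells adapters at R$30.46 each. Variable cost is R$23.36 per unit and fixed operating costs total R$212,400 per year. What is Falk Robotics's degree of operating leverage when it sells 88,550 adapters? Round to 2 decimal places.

1.51

At 88,550 units, contribution = 88,550 × R$7.10 = R$628,705.00.
Subtracting fixed costs: EBIT = R$628,705.00 − R$212,400 = R$416,305.00.
Degree of operating leverage = R$628,705.00 / R$416,305.00 = 1.5102.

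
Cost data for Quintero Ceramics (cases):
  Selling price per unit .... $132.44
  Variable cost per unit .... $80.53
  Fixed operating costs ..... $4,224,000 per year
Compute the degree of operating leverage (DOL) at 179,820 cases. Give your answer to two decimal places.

1.83

At 179,820 units, contribution = 179,820 × $51.91 = $9,334,456.20.
EBIT = $9,334,456.20 − $4,224,000 = $5,110,456.20.
DOL = contribution ÷ EBIT = $9,334,456.20 ÷ $5,110,456.20 = 1.8265.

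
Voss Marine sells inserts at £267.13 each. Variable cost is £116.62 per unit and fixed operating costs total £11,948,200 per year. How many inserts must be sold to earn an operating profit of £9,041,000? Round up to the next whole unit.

139,454 inserts

Unit CM = price − variable cost = £267.13 − £116.62 = £150.51.
Units = (FC + target) / CM = (£11,948,200 + £9,041,000) / £150.51 = 139,453.86, so 139,454 inserts.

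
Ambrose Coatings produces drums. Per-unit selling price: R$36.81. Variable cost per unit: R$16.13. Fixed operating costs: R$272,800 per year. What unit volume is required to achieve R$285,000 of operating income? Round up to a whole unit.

26,973 drums

Each unit contributes R$36.81 − R$16.13 = R$20.68.
Required volume = (fixed costs + target profit) ÷ CM = (R$272,800 + R$285,000) ÷ R$20.68 = 26,972.92, so 26,973 drums.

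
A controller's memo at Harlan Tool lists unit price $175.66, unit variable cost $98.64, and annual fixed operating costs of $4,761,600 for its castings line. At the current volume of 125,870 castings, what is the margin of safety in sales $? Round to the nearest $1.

$11,250,513

Each unit contributes $175.66 − $98.64 = $77.02. Break-even units = $4,761,600 ÷ $77.02 = 61,822.90; break-even revenue = 61,822.90 × $175.66 = $10,859,811.17.
Actual sales revenue = 125,870 × $175.66 = $22,110,324.20.
Margin of safety = $22,110,324.20 − $10,859,811.17 = $11,250,513.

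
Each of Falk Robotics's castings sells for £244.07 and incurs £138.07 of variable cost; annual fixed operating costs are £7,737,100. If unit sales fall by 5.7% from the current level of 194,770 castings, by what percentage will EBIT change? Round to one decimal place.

Total contribution margin = 194,770 × £106.00 = £20,645,620.00.
EBIT = £20,645,620.00 − £7,737,100 = £12,908,520.00.
Degree of operating leverage = £20,645,620.00 / £12,908,520.00 = 1.5994.
%ΔEBIT = DOL × %ΔSales = 1.5994 × -5.7% = -9.1%.

-9.1%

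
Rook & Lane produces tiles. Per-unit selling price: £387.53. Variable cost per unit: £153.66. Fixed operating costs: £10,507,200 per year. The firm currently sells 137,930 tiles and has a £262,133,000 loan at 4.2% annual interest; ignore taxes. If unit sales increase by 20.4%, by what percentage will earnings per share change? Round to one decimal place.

At 137,930 units, contribution = 137,930 × £233.87 = £32,257,689.10.
Subtracting fixed costs: EBIT = £32,257,689.10 − £10,507,200 = £21,750,489.10.
Interest = £11,009,586.00, so EBIT − I = £10,740,903.10.
Degree of combined leverage = contribution ÷ (EBIT − I) = £32,257,689.10 ÷ £10,740,903.10 = 3.0033.
EPS therefore changes by 3.0033 × (+20.4%) = +61.3%.

+61.3%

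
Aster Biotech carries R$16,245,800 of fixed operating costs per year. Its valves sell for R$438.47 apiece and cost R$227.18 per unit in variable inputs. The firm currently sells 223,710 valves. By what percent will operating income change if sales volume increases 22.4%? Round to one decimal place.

+34.1%

Total contribution margin = 223,710 × R$211.29 = R$47,267,685.90.
Operating income = contribution − fixed costs = R$47,267,685.90 − R$16,245,800 = R$31,021,885.90.
Degree of operating leverage = R$47,267,685.90 / R$31,021,885.90 = 1.5237.
%ΔEBIT = DOL × %ΔSales = 1.5237 × +22.4% = +34.1%.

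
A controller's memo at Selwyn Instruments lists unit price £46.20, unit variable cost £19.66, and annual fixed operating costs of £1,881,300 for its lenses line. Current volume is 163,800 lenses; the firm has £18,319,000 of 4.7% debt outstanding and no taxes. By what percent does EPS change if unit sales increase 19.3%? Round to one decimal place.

+52.3%

Contribution at this volume is 163,800 × £26.54 = £4,347,252.00.
Operating income = contribution − fixed costs = £4,347,252.00 − £1,881,300 = £2,465,952.00.
Interest = £860,993.00, so EBIT − I = £1,604,959.00.
DCL = total CM / (EBIT − I) = £4,347,252.00 / £1,604,959.00 = 2.7086.
EPS therefore changes by 2.7086 × (+19.3%) = +52.3%.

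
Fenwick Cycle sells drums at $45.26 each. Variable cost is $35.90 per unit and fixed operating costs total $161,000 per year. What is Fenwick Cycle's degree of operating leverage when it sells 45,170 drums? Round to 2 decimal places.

Total contribution margin = 45,170 × $9.36 = $422,791.20.
Operating income = contribution − fixed costs = $422,791.20 − $161,000 = $261,791.20.
So DOL = total CM / EBIT = $422,791.20 / $261,791.20 = 1.6150.

1.61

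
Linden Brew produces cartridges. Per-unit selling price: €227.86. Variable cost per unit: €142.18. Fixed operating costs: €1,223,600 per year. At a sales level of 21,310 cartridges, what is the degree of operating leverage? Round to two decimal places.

3.03

Contribution at this volume is 21,310 × €85.68 = €1,825,840.80.
EBIT = €1,825,840.80 − €1,223,600 = €602,240.80.
Degree of operating leverage = €1,825,840.80 / €602,240.80 = 3.0317.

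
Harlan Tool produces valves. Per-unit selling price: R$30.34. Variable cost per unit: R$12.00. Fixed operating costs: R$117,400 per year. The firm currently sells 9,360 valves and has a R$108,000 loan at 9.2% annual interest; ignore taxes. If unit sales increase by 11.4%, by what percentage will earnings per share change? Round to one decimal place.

+44.1%

Contribution at this volume is 9,360 × R$18.34 = R$171,662.40.
Subtracting fixed costs: EBIT = R$171,662.40 − R$117,400 = R$54,262.40.
After interest of R$9,936.00, pre-tax earnings = R$44,326.40.
Degree of combined leverage = contribution ÷ (EBIT − I) = R$171,662.40 ÷ R$44,326.40 = 3.8727.
EPS therefore changes by 3.8727 × (+11.4%) = +44.1%.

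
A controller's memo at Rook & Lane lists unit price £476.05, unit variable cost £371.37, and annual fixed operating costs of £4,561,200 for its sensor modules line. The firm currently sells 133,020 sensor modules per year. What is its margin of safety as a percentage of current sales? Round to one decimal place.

Unit CM = price − variable cost = £476.05 − £371.37 = £104.68. Break-even units = £4,561,200 ÷ £104.68 = 43,572.79; break-even revenue = 43,572.79 × £476.05 = £20,742,828.24.
Actual sales revenue = 133,020 × £476.05 = £63,324,171.00.
Margin of safety = (£63,324,171.00 − £20,742,828.24) ÷ £63,324,171.00 = 67.2%.

67.2%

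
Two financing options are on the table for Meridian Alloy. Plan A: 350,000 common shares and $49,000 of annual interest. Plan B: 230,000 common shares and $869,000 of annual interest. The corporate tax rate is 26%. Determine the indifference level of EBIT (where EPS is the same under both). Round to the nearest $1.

Set EPS_A = EPS_B: (EBIT − $49,000)(1 − 0.26) ÷ 350,000 = (EBIT − $869,000)(1 − 0.26) ÷ 230,000.
The (1 − t) factor cancels: (EBIT − 49,000) × 230,000 = (EBIT − 869,000) × 350,000.
EBIT × (350,000 − 230,000) = 869,000 × 350,000 − 49,000 × 230,000 = 292,880,000,000, so EBIT = 292,880,000,000 ÷ 120,000 = 2,440,666.67.

$2,440,667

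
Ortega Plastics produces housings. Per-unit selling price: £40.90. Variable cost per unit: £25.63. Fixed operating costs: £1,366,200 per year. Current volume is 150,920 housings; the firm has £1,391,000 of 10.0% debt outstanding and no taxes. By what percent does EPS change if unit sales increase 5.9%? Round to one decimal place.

+17.0%

Total contribution margin = 150,920 × £15.27 = £2,304,548.40.
EBIT = £2,304,548.40 − £1,366,200 = £938,348.40.
Interest = £139,100.00, so EBIT − I = £799,248.40.
DCL = total CM / (EBIT − I) = £2,304,548.40 / £799,248.40 = 2.8834.
%ΔEPS = DCL × %ΔSales = 2.8834 × +5.9% = +17.0%.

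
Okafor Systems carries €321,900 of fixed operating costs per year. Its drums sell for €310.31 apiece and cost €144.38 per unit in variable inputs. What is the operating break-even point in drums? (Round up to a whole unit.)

Contribution margin per unit = €310.31 − €144.38 = €165.93.
Units to break even: €321,900 ÷ €165.93 = 1,939.97, rounded up to 1,940.

1,940 drums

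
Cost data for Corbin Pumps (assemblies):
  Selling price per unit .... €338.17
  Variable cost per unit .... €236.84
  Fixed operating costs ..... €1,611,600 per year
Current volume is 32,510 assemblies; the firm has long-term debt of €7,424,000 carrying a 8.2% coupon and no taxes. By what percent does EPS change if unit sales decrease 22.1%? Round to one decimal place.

Contribution at this volume is 32,510 × €101.33 = €3,294,238.30.
Operating income = contribution − fixed costs = €3,294,238.30 − €1,611,600 = €1,682,638.30.
After interest of €608,768.00, pre-tax earnings = €1,073,870.30.
Degree of combined leverage = contribution ÷ (EBIT − I) = €3,294,238.30 ÷ €1,073,870.30 = 3.0676.
EPS therefore changes by 3.0676 × (-22.1%) = -67.8%.

-67.8%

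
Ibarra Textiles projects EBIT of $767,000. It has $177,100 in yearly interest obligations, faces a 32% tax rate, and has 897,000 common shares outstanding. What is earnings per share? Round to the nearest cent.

$0.45

Interest = $177,100.00, so EBT = $767,000 − $177,100.00 = $589,900.00.
Net income = $589,900.00 × (1 − 0.32) = $401,132.00.
EPS = $401,132.00 ÷ 897,000 = $0.45.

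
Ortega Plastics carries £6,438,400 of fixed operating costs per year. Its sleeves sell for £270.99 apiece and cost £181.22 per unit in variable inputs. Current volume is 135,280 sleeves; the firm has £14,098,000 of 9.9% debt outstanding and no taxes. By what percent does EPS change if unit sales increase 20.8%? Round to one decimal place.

Total contribution margin = 135,280 × £89.77 = £12,144,085.60.
EBIT = £12,144,085.60 − £6,438,400 = £5,705,685.60.
After interest of £1,395,702.00, pre-tax earnings = £4,309,983.60.
Degree of combined leverage = contribution ÷ (EBIT − I) = £12,144,085.60 ÷ £4,309,983.60 = 2.8177.
EPS therefore changes by 2.8177 × (+20.8%) = +58.6%.

+58.6%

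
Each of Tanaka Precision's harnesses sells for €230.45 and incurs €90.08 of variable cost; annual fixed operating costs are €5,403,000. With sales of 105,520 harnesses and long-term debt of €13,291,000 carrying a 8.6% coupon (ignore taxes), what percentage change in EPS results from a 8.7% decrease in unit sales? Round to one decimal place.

At 105,520 units, contribution = 105,520 × €140.37 = €14,811,842.40.
EBIT = €14,811,842.40 − €5,403,000 = €9,408,842.40.
After interest of €1,143,026.00, pre-tax earnings = €8,265,816.40.
DCL = total CM / (EBIT − I) = €14,811,842.40 / €8,265,816.40 = 1.7919.
%ΔEPS = DCL × %ΔSales = 1.7919 × -8.7% = -15.6%.

-15.6%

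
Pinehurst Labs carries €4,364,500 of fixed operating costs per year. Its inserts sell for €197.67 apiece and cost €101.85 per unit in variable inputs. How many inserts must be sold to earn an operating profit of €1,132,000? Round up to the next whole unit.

Each unit contributes €197.67 − €101.85 = €95.82.
Need Q such that Q × €95.82 − €4,364,500 = €1,132,000, i.e. Q = €5,496,500 / €95.82 = 57,362.76 → 57,363.

57,363 inserts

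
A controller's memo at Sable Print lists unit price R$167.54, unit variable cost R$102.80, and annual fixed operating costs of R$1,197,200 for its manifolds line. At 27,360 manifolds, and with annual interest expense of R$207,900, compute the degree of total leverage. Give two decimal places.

4.84

Contribution at this volume is 27,360 × R$64.74 = R$1,771,286.40.
Subtracting fixed costs: EBIT = R$1,771,286.40 − R$1,197,200 = R$574,086.40. Interest = R$207,900.00.
DOL = R$1,771,286.40 ÷ R$574,086.40 = 3.0854; DFL = R$574,086.40 ÷ R$366,186.40 = 1.5677.
DCL = DOL × DFL = 3.0854 × 1.5677 = 4.8370.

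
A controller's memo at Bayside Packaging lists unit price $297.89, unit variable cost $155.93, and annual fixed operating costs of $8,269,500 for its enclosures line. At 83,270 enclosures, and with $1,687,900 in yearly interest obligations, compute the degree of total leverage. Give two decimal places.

Contribution at this volume is 83,270 × $141.96 = $11,821,009.20.
Subtracting fixed costs: EBIT = $11,821,009.20 − $8,269,500 = $3,551,509.20. Interest = $1,687,900.00.
DOL = $11,821,009.20 ÷ $3,551,509.20 = 3.3284; DFL = $3,551,509.20 ÷ $1,863,609.20 = 1.9057.
Combined leverage = 3.3284 × 1.9057 = 6.3429.

6.34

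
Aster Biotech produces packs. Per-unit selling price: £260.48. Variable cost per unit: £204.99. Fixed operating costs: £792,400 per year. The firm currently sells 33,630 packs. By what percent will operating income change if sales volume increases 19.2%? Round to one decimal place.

Total contribution margin = 33,630 × £55.49 = £1,866,128.70.
Operating income = contribution − fixed costs = £1,866,128.70 − £792,400 = £1,073,728.70.
DOL = contribution ÷ EBIT = £1,866,128.70 ÷ £1,073,728.70 = 1.7380.
So EBIT moves 1.7380 × (+19.2%) = +33.4%.

+33.4%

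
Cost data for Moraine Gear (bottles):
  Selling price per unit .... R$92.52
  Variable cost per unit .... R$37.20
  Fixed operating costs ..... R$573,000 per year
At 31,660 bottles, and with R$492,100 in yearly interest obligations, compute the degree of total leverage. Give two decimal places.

Contribution at this volume is 31,660 × R$55.32 = R$1,751,431.20.
Subtracting fixed costs: EBIT = R$1,751,431.20 − R$573,000 = R$1,178,431.20. Interest = R$492,100.00.
DOL = R$1,751,431.20 ÷ R$1,178,431.20 = 1.4862; DFL = R$1,178,431.20 ÷ R$686,331.20 = 1.7170.
Combined leverage = 1.4862 × 1.7170 = 2.5518.

2.55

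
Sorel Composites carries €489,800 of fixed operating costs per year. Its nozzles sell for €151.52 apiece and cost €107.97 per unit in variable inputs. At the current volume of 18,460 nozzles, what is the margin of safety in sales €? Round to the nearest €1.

Contribution margin per unit = €151.52 − €107.97 = €43.55. Break-even units = €489,800 ÷ €43.55 = 11,246.84; break-even revenue = 11,246.84 × €151.52 = €1,704,121.61.
Current sales = 18,460 × €151.52 = €2,797,059.20.
Margin of safety = €2,797,059.20 − €1,704,121.61 = €1,092,938.

€1,092,938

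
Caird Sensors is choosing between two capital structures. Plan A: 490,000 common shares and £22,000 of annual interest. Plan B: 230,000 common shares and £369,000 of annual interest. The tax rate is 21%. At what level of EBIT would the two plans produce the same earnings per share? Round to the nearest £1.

£675,962

Set EPS_A = EPS_B: (EBIT − £22,000)(1 − 0.21) ÷ 490,000 = (EBIT − £369,000)(1 − 0.21) ÷ 230,000.
Cancelling (1 − t) and cross-multiplying: 230,000·(EBIT − 22,000) = 490,000·(EBIT − 369,000).
EBIT × (490,000 − 230,000) = 369,000 × 490,000 − 22,000 × 230,000 = 175,750,000,000, so EBIT = 175,750,000,000 ÷ 260,000 = 675,961.54.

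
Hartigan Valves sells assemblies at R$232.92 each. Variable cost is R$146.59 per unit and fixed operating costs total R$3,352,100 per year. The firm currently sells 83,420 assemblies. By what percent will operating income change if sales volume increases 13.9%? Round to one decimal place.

+26.0%

At 83,420 units, contribution = 83,420 × R$86.33 = R$7,201,648.60.
Subtracting fixed costs: EBIT = R$7,201,648.60 − R$3,352,100 = R$3,849,548.60.
DOL = contribution ÷ EBIT = R$7,201,648.60 ÷ R$3,849,548.60 = 1.8708.
%ΔEBIT = DOL × %ΔSales = 1.8708 × +13.9% = +26.0%.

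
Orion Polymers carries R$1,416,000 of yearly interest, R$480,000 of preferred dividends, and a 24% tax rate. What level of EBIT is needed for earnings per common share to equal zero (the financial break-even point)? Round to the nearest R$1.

Grossing the preferred dividend up to pre-tax terms: R$480,000 / (1 − 0.24) = R$631,578.95.
Financial break-even EBIT = interest + D_p ÷ (1 − t) = R$1,416,000 + R$631,578.95 = R$2,047,578.95.

R$2,047,579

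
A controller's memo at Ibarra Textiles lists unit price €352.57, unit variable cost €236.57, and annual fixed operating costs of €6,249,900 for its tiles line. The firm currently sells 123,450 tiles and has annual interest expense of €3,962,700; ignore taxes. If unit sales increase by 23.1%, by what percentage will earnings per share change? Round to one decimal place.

+80.5%

Total contribution margin = 123,450 × €116.00 = €14,320,200.00.
EBIT = €14,320,200.00 − €6,249,900 = €8,070,300.00.
Interest = €3,962,700.00, so EBIT − I = €4,107,600.00.
Degree of combined leverage = contribution ÷ (EBIT − I) = €14,320,200.00 ÷ €4,107,600.00 = 3.4863.
%ΔEPS = DCL × %ΔSales = 3.4863 × +23.1% = +80.5%.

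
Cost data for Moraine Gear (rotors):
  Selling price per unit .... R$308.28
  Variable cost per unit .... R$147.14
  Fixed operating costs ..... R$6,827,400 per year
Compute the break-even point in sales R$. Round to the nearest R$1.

R$13,061,629

CM per unit = R$308.28 − R$147.14 = R$161.14; CM ratio = R$161.14 / R$308.28 = 0.5227.
Break-even revenue = fixed costs × price ÷ CM = R$6,827,400 × R$308.28 ÷ R$161.14 = R$13,061,629.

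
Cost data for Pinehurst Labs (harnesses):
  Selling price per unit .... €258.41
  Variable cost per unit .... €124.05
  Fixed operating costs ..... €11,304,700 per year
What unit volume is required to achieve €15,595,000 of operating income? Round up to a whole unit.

200,207 harnesses

Contribution margin per unit = €258.41 − €124.05 = €134.36.
Units = (FC + target) / CM = (€11,304,700 + €15,595,000) / €134.36 = 200,206.16, so 200,207 harnesses.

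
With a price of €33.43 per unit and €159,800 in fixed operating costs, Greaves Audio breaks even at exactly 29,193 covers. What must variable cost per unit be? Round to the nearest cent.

Contribution per unit must be FC / Q = €159,800 / 29,193 = €5.4739.
Hence VC = price − CM = €33.43 − €5.4739 = €27.96.

€27.96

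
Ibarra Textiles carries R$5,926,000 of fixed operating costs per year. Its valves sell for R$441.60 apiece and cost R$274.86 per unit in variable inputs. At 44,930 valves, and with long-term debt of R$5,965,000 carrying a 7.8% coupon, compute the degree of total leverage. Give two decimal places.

At 44,930 units, contribution = 44,930 × R$166.74 = R$7,491,628.20.
EBIT = R$7,491,628.20 − R$5,926,000 = R$1,565,628.20. Interest = R$465,270.00, so EBIT − I = R$1,100,358.20.
Degree of total leverage = total CM / (EBIT − interest) = R$7,491,628.20 / R$1,100,358.20 = 6.8084.

6.81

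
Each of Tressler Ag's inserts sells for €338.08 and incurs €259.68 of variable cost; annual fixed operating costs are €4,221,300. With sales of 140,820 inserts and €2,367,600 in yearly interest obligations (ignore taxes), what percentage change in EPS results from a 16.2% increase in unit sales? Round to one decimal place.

+40.2%

At 140,820 units, contribution = 140,820 × €78.40 = €11,040,288.00.
Subtracting fixed costs: EBIT = €11,040,288.00 − €4,221,300 = €6,818,988.00.
Interest = €2,367,600.00, so EBIT − I = €4,451,388.00.
Degree of combined leverage = contribution ÷ (EBIT − I) = €11,040,288.00 ÷ €4,451,388.00 = 2.4802.
%ΔEPS = DCL × %ΔSales = 2.4802 × +16.2% = +40.2%.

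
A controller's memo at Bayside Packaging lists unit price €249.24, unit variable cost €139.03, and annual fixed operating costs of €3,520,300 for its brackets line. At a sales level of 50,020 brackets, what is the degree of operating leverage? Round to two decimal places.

2.77

Contribution at this volume is 50,020 × €110.21 = €5,512,704.20.
Operating income = contribution − fixed costs = €5,512,704.20 − €3,520,300 = €1,992,404.20.
DOL = contribution ÷ EBIT = €5,512,704.20 ÷ €1,992,404.20 = 2.7669.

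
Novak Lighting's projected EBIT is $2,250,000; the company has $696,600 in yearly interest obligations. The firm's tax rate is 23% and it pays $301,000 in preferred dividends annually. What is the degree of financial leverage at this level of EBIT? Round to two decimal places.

Annual interest charges come to $696,600.00.
Pre-tax preferred-dividend burden = $301,000 ÷ (1 − 0.23) = $390,909.09.
DFL = EBIT ÷ [EBIT − I − D_p/(1−t)] = $2,250,000 ÷ [$2,250,000 − $696,600.00 − $390,909.09] = $2,250,000 ÷ $1,162,490.91 = 1.9355.

1.94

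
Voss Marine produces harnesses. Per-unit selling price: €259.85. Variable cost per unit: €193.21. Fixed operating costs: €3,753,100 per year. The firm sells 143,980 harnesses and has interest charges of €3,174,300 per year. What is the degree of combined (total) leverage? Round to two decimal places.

Total contribution margin = 143,980 × €66.64 = €9,594,827.20.
EBIT = €9,594,827.20 − €3,753,100 = €5,841,727.20. Interest = €3,174,300.00.
DOL = €9,594,827.20 ÷ €5,841,727.20 = 1.6425; DFL = €5,841,727.20 ÷ €2,667,427.20 = 2.1900.
DCL = DOL × DFL = 1.6425 × 2.1900 = 3.5971.

3.60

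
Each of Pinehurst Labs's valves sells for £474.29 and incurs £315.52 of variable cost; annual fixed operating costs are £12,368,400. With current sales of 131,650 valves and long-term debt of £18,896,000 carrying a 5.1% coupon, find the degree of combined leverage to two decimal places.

At 131,650 units, contribution = 131,650 × £158.77 = £20,902,070.50.
Subtracting fixed costs: EBIT = £20,902,070.50 − £12,368,400 = £8,533,670.50. Interest = £963,696.00, so EBIT − I = £7,569,974.50.
DCL = contribution ÷ (EBIT − I) = £20,902,070.50 ÷ £7,569,974.50 = 2.7612.

2.76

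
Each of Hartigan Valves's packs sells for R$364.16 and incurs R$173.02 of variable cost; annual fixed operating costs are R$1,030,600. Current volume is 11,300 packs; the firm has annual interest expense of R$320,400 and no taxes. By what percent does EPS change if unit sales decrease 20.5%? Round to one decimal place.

Contribution at this volume is 11,300 × R$191.14 = R$2,159,882.00.
EBIT = R$2,159,882.00 − R$1,030,600 = R$1,129,282.00.
Interest = R$320,400.00, so EBIT − I = R$808,882.00.
DCL = total CM / (EBIT − I) = R$2,159,882.00 / R$808,882.00 = 2.6702.
%ΔEPS = DCL × %ΔSales = 2.6702 × -20.5% = -54.7%.

-54.7%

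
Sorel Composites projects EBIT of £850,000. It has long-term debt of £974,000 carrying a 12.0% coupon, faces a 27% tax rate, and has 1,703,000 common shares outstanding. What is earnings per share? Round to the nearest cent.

£0.31

Pre-tax income = £850,000 − £116,880.00 = £733,120.00.
Net income = £733,120.00 × (1 − 0.27) = £535,177.60.
Per share: £535,177.60 / 1,703,000 shares = £0.31.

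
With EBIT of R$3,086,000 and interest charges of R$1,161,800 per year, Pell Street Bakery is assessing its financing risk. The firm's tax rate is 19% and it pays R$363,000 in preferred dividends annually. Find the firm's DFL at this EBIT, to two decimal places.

2.09

Interest = R$1,161,800.00.
Preferred dividends grossed up pre-tax: R$363,000 / (1 − 0.19) = R$448,148.15.
DFL = EBIT ÷ [EBIT − I − D_p/(1−t)] = R$3,086,000 ÷ [R$3,086,000 − R$1,161,800.00 − R$448,148.15] = R$3,086,000 ÷ R$1,476,051.85 = 2.0907.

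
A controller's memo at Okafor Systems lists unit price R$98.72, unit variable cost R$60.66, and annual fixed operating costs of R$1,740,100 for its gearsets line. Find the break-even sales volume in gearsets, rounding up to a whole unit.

45,720 gearsets

Unit CM = price − variable cost = R$98.72 − R$60.66 = R$38.06.
Break-even Q = R$1,740,100 / R$38.06 = 45,719.92 → 45,720 gearsets.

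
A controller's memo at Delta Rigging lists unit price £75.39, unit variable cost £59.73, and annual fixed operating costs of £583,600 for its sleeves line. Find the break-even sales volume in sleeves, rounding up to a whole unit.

37,267 sleeves

Unit CM = price − variable cost = £75.39 − £59.73 = £15.66.
Units to break even: £583,600 ÷ £15.66 = 37,266.92, rounded up to 37,267.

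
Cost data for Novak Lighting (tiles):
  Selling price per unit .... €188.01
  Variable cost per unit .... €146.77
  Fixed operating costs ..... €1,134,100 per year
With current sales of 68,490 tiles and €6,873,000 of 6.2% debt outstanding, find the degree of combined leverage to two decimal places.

2.23

Contribution at this volume is 68,490 × €41.24 = €2,824,527.60.
Subtracting fixed costs: EBIT = €2,824,527.60 − €1,134,100 = €1,690,427.60. Interest = €426,126.00, so EBIT − I = €1,264,301.60.
Degree of total leverage = total CM / (EBIT − interest) = €2,824,527.60 / €1,264,301.60 = 2.2341.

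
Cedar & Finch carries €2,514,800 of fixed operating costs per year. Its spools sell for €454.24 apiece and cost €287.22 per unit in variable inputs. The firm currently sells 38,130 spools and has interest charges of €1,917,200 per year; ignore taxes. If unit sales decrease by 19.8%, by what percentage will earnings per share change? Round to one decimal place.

At 38,130 units, contribution = 38,130 × €167.02 = €6,368,472.60.
Operating income = contribution − fixed costs = €6,368,472.60 − €2,514,800 = €3,853,672.60.
Interest = €1,917,200.00, so EBIT − I = €1,936,472.60.
Degree of combined leverage = contribution ÷ (EBIT − I) = €6,368,472.60 ÷ €1,936,472.60 = 3.2887.
%ΔEPS = DCL × %ΔSales = 3.2887 × -19.8% = -65.1%.

-65.1%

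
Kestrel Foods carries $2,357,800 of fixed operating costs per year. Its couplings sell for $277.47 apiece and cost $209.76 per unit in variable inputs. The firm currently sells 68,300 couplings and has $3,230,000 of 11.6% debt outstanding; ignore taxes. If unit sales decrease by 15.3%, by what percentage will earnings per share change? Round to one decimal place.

-37.4%

Contribution at this volume is 68,300 × $67.71 = $4,624,593.00.
Subtracting fixed costs: EBIT = $4,624,593.00 − $2,357,800 = $2,266,793.00.
Interest = $374,680.00, so EBIT − I = $1,892,113.00.
Degree of combined leverage = contribution ÷ (EBIT − I) = $4,624,593.00 ÷ $1,892,113.00 = 2.4441.
%ΔEPS = DCL × %ΔSales = 2.4441 × -15.3% = -37.4%.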